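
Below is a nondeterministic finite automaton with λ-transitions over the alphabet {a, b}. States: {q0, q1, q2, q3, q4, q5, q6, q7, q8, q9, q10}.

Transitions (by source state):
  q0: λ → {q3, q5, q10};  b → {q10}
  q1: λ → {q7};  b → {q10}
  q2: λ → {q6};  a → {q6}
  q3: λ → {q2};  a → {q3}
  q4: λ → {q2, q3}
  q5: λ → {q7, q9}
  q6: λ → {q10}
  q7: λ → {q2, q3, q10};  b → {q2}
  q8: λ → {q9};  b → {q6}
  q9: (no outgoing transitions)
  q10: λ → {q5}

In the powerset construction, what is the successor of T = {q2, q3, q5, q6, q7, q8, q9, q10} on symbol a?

{q2, q3, q5, q6, q7, q9, q10}

q2 on a → {q6}.
q3 on a → {q3}.
No a-transition from q5, q6, q7, q8, q9, q10.
Union after reading a: {q3, q6}.
Now take the λ-closure:
From q3 via λ: add q2.
From q6 via λ: add q10.
From q10 via λ: add q5.
From q5 via λ: add q7, q9.
No new states can be added; the closed set is {q2, q3, q5, q6, q7, q9, q10}.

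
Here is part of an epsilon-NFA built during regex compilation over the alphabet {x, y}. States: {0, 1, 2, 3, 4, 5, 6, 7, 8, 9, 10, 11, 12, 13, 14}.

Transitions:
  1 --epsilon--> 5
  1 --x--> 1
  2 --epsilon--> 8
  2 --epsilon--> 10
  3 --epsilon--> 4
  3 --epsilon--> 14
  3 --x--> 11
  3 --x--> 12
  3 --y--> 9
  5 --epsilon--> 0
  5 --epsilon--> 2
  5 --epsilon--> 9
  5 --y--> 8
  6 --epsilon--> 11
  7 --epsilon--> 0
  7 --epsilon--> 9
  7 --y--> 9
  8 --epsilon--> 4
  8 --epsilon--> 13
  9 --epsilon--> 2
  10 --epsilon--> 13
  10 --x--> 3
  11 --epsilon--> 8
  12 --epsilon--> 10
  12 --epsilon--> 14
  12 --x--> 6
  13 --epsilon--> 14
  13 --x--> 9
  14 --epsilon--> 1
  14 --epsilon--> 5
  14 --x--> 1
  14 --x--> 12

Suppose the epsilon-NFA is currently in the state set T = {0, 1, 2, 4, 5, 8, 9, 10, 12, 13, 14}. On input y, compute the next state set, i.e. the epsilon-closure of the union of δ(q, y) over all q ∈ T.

{0, 1, 2, 4, 5, 8, 9, 10, 13, 14}

5 on y → {8}.
No y-transition from 0, 1, 2, 4, 8, 9, 10, 12, 13, 14.
Union after reading y: {8}.
Now take the epsilon-closure:
From 8 via epsilon: add 4, 13.
From 13 via epsilon: add 14.
From 14 via epsilon: add 1, 5.
From 5 via epsilon: add 0, 2, 9.
From 2 via epsilon: add 10.
No new states can be added; the closed set is {0, 1, 2, 4, 5, 8, 9, 10, 13, 14}.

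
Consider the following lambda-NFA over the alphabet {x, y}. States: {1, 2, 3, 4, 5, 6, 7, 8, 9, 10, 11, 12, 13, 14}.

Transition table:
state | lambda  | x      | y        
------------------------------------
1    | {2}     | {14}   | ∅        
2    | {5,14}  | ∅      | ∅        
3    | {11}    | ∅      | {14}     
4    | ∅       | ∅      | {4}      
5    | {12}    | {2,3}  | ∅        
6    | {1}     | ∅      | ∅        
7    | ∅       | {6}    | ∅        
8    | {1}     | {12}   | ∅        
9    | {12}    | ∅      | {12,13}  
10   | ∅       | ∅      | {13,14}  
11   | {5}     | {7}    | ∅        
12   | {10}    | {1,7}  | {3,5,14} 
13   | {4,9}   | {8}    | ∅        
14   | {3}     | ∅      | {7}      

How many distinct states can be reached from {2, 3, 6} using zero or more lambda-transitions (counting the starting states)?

9

Start with {2, 3, 6}.
From 2 via lambda: add 5, 14.
From 3 via lambda: add 11.
From 6 via lambda: add 1.
From 5 via lambda: add 12.
From 12 via lambda: add 10.
lambda-closure = {1, 2, 3, 5, 6, 10, 11, 12, 14}, which has 9 states.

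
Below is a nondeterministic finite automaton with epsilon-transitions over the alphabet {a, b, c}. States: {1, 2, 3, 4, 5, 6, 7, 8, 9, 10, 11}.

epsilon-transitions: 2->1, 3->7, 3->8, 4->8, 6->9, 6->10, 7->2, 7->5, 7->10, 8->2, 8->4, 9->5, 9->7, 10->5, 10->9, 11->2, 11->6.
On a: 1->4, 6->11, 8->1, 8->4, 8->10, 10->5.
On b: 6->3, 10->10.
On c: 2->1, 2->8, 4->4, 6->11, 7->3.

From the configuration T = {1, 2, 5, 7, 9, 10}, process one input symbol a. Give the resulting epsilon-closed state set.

1 on a → {4}.
10 on a → {5}.
No a-transition from 2, 5, 7, 9.
Union after reading a: {4, 5}.
Now take the epsilon-closure:
From 4 via epsilon: add 8.
From 8 via epsilon: add 2.
From 2 via epsilon: add 1.
No new states can be added; the closed set is {1, 2, 4, 5, 8}.

{1, 2, 4, 5, 8}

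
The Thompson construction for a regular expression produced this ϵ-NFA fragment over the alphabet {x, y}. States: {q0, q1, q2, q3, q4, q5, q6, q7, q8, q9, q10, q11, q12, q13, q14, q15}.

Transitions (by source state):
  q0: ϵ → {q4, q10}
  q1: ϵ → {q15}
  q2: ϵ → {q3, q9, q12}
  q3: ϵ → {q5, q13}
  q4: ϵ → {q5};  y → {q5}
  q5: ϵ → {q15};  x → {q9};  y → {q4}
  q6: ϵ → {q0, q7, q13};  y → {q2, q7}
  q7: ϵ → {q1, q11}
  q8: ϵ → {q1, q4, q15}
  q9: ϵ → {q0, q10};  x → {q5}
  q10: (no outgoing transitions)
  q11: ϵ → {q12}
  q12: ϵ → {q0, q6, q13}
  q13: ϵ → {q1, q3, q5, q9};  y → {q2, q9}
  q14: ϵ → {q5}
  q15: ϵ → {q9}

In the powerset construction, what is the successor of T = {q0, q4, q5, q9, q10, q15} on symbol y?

q4 on y → {q5}.
q5 on y → {q4}.
No y-transition from q0, q9, q10, q15.
Union after reading y: {q4, q5}.
Now take the ϵ-closure:
From q5 via ϵ: add q15.
From q15 via ϵ: add q9.
From q9 via ϵ: add q0, q10.
No new states can be added; the closed set is {q0, q4, q5, q9, q10, q15}.

{q0, q4, q5, q9, q10, q15}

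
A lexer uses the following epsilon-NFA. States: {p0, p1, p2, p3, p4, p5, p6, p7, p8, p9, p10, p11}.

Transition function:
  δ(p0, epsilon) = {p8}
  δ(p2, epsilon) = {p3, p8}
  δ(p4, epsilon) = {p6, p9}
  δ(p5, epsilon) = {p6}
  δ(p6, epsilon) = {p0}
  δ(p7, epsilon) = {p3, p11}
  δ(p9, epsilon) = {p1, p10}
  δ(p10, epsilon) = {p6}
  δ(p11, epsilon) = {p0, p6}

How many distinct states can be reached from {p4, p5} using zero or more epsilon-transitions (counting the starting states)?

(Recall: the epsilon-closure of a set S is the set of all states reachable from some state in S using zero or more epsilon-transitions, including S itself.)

8

Start with {p4, p5}.
From p4 via epsilon: add p6, p9.
From p6 via epsilon: add p0.
From p9 via epsilon: add p1, p10.
From p0 via epsilon: add p8.
epsilon-closure = {p0, p1, p4, p5, p6, p8, p9, p10}, which has 8 states.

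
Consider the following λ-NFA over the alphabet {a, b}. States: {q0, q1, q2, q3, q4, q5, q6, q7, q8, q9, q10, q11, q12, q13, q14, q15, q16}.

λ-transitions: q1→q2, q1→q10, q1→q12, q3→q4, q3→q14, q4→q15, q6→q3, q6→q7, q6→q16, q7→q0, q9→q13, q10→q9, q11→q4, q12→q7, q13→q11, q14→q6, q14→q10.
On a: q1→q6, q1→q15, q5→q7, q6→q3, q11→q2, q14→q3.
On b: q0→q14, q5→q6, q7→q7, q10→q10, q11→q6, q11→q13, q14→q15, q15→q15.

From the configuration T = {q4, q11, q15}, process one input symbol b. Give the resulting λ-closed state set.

{q0, q3, q4, q6, q7, q9, q10, q11, q13, q14, q15, q16}

q11 on b → {q6, q13}.
q15 on b → {q15}.
No b-transition from q4.
Union after reading b: {q6, q13, q15}.
Now take the λ-closure:
From q6 via λ: add q3, q7, q16.
From q13 via λ: add q11.
From q3 via λ: add q4, q14.
From q7 via λ: add q0.
From q14 via λ: add q10.
From q10 via λ: add q9.
No new states can be added; the closed set is {q0, q3, q4, q6, q7, q9, q10, q11, q13, q14, q15, q16}.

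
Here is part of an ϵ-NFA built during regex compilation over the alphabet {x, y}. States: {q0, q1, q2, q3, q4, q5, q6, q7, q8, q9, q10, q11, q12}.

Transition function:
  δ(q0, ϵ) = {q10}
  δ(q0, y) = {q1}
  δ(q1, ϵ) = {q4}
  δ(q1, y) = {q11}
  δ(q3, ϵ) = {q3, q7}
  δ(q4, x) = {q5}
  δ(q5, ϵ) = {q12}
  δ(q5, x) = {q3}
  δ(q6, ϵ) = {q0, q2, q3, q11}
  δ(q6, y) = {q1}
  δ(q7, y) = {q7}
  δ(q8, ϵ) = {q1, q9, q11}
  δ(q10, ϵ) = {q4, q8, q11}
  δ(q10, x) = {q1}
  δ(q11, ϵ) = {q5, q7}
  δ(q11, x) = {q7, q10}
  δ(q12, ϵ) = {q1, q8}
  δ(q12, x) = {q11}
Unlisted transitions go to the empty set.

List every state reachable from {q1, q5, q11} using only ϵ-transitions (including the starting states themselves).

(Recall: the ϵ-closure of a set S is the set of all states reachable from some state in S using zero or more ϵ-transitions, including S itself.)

Start with {q1, q5, q11}.
From q1 via ϵ: add q4.
From q5 via ϵ: add q12.
From q11 via ϵ: add q7.
From q12 via ϵ: add q8.
From q8 via ϵ: add q9.
No new states can be added; the closed set is {q1, q4, q5, q7, q8, q9, q11, q12}.

{q1, q4, q5, q7, q8, q9, q11, q12}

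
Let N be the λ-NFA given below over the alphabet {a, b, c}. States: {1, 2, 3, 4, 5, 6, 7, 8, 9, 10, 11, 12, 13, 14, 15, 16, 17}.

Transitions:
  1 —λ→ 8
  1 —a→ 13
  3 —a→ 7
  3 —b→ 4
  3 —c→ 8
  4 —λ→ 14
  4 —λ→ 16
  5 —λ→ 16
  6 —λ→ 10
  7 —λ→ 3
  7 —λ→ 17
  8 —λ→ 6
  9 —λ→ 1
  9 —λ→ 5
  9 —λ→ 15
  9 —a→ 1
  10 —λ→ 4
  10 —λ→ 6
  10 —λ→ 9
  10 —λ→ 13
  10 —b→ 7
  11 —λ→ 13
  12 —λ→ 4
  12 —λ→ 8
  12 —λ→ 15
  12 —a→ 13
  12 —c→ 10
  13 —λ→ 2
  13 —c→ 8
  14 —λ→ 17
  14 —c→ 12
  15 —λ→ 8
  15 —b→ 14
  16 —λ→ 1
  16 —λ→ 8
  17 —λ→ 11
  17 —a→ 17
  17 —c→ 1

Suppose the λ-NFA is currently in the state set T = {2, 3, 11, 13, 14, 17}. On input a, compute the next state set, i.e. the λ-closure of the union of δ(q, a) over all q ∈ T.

3 on a → {7}.
17 on a → {17}.
No a-transition from 2, 11, 13, 14.
Union after reading a: {7, 17}.
Now take the λ-closure:
From 7 via λ: add 3.
From 17 via λ: add 11.
From 11 via λ: add 13.
From 13 via λ: add 2.
No new states can be added; the closed set is {2, 3, 7, 11, 13, 17}.

{2, 3, 7, 11, 13, 17}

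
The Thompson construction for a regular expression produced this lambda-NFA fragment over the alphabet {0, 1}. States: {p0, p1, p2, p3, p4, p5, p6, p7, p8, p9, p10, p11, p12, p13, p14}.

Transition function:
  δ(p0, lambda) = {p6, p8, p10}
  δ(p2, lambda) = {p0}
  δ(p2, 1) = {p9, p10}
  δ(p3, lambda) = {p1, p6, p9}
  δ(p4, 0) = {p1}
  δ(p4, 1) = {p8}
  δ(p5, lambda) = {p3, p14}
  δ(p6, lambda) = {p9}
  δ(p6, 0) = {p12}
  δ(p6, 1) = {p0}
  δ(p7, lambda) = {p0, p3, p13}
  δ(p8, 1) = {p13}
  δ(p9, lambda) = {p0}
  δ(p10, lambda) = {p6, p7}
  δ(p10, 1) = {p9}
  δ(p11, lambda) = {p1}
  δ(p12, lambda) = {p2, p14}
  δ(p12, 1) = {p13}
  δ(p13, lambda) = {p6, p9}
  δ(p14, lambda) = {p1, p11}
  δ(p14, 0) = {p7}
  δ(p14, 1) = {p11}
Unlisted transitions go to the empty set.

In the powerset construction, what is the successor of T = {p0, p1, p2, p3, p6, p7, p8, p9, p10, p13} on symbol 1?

{p0, p1, p3, p6, p7, p8, p9, p10, p13}

p2 on 1 → {p9, p10}.
p6 on 1 → {p0}.
p8 on 1 → {p13}.
p10 on 1 → {p9}.
No 1-transition from p0, p1, p3, p7, p9, p13.
Union after reading 1: {p0, p9, p10, p13}.
Now take the lambda-closure:
From p0 via lambda: add p6, p8.
From p10 via lambda: add p7.
From p7 via lambda: add p3.
From p3 via lambda: add p1.
No new states can be added; the closed set is {p0, p1, p3, p6, p7, p8, p9, p10, p13}.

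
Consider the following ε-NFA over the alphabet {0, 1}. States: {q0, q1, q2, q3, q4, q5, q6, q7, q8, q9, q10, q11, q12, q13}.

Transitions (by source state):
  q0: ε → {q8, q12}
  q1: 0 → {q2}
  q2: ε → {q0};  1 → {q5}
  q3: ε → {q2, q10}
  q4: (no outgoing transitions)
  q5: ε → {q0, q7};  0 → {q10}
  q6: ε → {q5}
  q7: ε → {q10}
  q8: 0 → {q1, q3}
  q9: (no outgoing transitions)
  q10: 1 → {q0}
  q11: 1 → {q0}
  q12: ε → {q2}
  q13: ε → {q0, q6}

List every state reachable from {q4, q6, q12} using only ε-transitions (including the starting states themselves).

Start with {q4, q6, q12}.
From q6 via ε: add q5.
From q12 via ε: add q2.
From q2 via ε: add q0.
From q5 via ε: add q7.
From q0 via ε: add q8.
From q7 via ε: add q10.
No new states can be added; the closed set is {q0, q2, q4, q5, q6, q7, q8, q10, q12}.

{q0, q2, q4, q5, q6, q7, q8, q10, q12}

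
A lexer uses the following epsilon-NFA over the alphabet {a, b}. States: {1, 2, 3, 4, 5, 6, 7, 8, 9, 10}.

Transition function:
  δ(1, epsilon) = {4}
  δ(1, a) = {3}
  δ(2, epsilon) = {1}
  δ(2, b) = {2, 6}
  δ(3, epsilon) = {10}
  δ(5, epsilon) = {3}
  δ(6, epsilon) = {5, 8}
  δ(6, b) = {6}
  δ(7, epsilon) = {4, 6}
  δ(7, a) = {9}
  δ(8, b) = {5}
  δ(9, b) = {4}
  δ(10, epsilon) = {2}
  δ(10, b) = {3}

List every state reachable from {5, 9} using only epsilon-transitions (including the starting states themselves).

Start with {5, 9}.
From 5 via epsilon: add 3.
From 3 via epsilon: add 10.
From 10 via epsilon: add 2.
From 2 via epsilon: add 1.
From 1 via epsilon: add 4.
No new states can be added; the closed set is {1, 2, 3, 4, 5, 9, 10}.

{1, 2, 3, 4, 5, 9, 10}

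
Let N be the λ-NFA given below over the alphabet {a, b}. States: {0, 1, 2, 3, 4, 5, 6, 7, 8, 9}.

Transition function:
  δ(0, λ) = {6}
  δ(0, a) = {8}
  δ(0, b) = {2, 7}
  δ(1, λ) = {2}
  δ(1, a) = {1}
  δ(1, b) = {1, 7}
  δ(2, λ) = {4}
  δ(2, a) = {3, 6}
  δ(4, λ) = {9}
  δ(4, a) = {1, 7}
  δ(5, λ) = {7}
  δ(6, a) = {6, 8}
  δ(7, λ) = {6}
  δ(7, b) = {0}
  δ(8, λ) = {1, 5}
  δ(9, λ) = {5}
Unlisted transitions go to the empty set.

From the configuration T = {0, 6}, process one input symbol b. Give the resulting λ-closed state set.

0 on b → {2, 7}.
No b-transition from 6.
Union after reading b: {2, 7}.
Now take the λ-closure:
From 2 via λ: add 4.
From 7 via λ: add 6.
From 4 via λ: add 9.
From 9 via λ: add 5.
No new states can be added; the closed set is {2, 4, 5, 6, 7, 9}.

{2, 4, 5, 6, 7, 9}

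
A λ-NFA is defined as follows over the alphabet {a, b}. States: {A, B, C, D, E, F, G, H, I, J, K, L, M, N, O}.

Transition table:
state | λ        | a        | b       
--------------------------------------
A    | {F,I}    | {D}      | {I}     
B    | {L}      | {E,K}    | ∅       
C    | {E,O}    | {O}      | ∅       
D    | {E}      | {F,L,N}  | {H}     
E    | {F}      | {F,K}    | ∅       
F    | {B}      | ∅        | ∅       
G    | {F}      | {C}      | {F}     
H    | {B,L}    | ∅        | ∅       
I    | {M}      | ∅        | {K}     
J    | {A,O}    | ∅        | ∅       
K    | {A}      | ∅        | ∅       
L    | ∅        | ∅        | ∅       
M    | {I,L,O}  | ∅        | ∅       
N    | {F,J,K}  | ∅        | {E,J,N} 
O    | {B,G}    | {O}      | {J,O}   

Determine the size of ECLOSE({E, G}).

Start with {E, G}.
From E via λ: add F.
From F via λ: add B.
From B via λ: add L.
λ-closure = {B, E, F, G, L}, which has 5 states.

5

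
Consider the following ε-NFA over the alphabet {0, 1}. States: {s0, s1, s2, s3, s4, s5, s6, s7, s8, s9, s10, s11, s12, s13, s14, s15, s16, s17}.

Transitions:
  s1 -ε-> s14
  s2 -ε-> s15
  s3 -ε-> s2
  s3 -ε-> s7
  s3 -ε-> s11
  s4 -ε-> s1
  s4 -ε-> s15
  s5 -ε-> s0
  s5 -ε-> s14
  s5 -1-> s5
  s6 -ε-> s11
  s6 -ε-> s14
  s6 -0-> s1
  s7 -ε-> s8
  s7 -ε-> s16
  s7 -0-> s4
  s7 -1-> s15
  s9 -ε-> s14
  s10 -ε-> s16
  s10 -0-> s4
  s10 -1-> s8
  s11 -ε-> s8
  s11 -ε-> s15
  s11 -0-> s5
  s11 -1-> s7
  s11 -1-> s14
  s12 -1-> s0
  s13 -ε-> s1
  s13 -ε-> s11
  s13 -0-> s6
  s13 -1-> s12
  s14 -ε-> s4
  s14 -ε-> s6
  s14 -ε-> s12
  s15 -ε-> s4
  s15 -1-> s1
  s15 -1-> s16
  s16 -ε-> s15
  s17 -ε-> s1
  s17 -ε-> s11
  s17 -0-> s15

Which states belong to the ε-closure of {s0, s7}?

{s0, s1, s4, s6, s7, s8, s11, s12, s14, s15, s16}

Start with {s0, s7}.
From s7 via ε: add s8, s16.
From s16 via ε: add s15.
From s15 via ε: add s4.
From s4 via ε: add s1.
From s1 via ε: add s14.
From s14 via ε: add s6, s12.
From s6 via ε: add s11.
No new states can be added; the closed set is {s0, s1, s4, s6, s7, s8, s11, s12, s14, s15, s16}.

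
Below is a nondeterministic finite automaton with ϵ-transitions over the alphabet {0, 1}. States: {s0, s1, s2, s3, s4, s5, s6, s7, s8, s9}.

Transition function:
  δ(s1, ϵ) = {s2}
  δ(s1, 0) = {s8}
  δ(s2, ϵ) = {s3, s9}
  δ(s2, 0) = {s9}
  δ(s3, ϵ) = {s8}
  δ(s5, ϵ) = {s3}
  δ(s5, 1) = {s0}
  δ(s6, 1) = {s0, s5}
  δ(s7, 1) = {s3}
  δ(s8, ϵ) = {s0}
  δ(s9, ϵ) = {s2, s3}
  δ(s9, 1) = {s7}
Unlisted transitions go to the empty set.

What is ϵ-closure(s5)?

Start with {s5}.
From s5 via ϵ: add s3.
From s3 via ϵ: add s8.
From s8 via ϵ: add s0.
No new states can be added; the closed set is {s0, s3, s5, s8}.

{s0, s3, s5, s8}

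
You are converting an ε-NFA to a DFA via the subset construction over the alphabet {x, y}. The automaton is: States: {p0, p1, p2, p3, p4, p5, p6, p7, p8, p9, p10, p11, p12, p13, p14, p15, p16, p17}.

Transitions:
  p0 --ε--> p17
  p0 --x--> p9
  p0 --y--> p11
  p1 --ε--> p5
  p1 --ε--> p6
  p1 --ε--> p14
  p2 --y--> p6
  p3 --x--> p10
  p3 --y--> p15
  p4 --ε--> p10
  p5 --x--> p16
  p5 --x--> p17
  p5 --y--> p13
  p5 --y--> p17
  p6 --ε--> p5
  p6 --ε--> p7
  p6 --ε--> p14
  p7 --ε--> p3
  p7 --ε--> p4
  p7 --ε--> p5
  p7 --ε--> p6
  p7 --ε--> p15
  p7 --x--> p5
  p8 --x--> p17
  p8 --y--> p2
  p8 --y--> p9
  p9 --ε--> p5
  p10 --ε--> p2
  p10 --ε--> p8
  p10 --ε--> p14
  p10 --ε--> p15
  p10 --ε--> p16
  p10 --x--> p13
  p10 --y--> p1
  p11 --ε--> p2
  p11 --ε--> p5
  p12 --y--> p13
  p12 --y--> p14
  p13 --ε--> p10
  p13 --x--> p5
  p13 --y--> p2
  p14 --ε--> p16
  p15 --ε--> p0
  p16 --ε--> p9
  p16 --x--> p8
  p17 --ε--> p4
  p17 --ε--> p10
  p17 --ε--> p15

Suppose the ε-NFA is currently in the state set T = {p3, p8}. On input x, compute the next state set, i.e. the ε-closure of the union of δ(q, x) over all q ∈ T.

{p0, p2, p4, p5, p8, p9, p10, p14, p15, p16, p17}

p3 on x → {p10}.
p8 on x → {p17}.
Union after reading x: {p10, p17}.
Now take the ε-closure:
From p10 via ε: add p2, p8, p14, p15, p16.
From p17 via ε: add p4.
From p15 via ε: add p0.
From p16 via ε: add p9.
From p9 via ε: add p5.
No new states can be added; the closed set is {p0, p2, p4, p5, p8, p9, p10, p14, p15, p16, p17}.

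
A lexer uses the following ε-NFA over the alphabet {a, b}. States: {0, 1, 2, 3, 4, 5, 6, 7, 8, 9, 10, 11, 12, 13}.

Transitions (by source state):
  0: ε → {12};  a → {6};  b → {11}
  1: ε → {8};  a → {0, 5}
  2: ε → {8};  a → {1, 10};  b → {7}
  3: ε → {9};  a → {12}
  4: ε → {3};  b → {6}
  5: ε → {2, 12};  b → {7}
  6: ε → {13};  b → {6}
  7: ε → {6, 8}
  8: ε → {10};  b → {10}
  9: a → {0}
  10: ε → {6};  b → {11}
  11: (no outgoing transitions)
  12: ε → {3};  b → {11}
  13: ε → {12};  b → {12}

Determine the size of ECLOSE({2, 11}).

9

Start with {2, 11}.
From 2 via ε: add 8.
From 8 via ε: add 10.
From 10 via ε: add 6.
From 6 via ε: add 13.
From 13 via ε: add 12.
From 12 via ε: add 3.
From 3 via ε: add 9.
ε-closure = {2, 3, 6, 8, 9, 10, 11, 12, 13}, which has 9 states.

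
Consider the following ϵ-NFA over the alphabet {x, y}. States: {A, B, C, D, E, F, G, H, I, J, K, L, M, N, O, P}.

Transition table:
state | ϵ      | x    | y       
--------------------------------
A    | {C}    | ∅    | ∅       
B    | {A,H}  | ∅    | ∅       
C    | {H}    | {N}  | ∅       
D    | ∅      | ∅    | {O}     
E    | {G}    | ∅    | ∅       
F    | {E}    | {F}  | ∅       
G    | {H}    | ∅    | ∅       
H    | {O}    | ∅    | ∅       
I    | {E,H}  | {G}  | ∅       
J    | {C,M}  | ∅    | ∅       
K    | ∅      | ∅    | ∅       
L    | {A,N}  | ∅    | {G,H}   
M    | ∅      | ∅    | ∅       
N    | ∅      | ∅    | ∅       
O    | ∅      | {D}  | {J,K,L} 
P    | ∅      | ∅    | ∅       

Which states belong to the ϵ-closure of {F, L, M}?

{A, C, E, F, G, H, L, M, N, O}

Start with {F, L, M}.
From F via ϵ: add E.
From L via ϵ: add A, N.
From A via ϵ: add C.
From E via ϵ: add G.
From C via ϵ: add H.
From H via ϵ: add O.
No new states can be added; the closed set is {A, C, E, F, G, H, L, M, N, O}.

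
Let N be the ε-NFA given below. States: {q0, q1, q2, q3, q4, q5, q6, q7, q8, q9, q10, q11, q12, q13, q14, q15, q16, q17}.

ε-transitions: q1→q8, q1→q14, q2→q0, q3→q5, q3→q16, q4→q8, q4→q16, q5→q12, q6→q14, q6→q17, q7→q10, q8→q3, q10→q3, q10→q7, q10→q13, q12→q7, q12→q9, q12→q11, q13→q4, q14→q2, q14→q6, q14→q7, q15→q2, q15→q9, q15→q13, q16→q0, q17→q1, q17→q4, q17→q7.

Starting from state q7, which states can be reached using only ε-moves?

Start with {q7}.
From q7 via ε: add q10.
From q10 via ε: add q3, q13.
From q3 via ε: add q5, q16.
From q13 via ε: add q4.
From q4 via ε: add q8.
From q5 via ε: add q12.
From q16 via ε: add q0.
From q12 via ε: add q9, q11.
No new states can be added; the closed set is {q0, q3, q4, q5, q7, q8, q9, q10, q11, q12, q13, q16}.

{q0, q3, q4, q5, q7, q8, q9, q10, q11, q12, q13, q16}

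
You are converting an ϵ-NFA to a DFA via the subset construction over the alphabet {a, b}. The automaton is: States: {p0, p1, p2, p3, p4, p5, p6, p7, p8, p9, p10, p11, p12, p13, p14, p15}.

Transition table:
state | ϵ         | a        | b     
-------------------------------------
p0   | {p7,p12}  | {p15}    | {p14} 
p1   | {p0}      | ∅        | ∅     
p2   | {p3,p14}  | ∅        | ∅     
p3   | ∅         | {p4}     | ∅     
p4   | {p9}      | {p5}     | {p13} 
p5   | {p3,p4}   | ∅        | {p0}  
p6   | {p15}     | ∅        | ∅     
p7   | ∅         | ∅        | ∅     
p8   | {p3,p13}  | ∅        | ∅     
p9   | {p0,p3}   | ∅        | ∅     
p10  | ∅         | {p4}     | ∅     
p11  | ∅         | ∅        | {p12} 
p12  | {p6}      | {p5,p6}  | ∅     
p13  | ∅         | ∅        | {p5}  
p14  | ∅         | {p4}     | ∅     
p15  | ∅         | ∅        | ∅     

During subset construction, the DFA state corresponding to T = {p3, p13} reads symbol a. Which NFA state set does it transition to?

p3 on a → {p4}.
No a-transition from p13.
Union after reading a: {p4}.
Now take the ϵ-closure:
From p4 via ϵ: add p9.
From p9 via ϵ: add p0, p3.
From p0 via ϵ: add p7, p12.
From p12 via ϵ: add p6.
From p6 via ϵ: add p15.
No new states can be added; the closed set is {p0, p3, p4, p6, p7, p9, p12, p15}.

{p0, p3, p4, p6, p7, p9, p12, p15}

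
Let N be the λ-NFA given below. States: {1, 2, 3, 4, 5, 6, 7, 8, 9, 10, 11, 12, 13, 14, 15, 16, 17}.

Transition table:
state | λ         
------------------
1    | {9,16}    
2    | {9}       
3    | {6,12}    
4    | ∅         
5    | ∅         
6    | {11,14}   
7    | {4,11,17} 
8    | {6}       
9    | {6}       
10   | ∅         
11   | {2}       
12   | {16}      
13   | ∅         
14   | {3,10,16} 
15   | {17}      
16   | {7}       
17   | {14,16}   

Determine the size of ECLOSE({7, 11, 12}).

12

Start with {7, 11, 12}.
From 7 via λ: add 4, 17.
From 11 via λ: add 2.
From 12 via λ: add 16.
From 2 via λ: add 9.
From 17 via λ: add 14.
From 9 via λ: add 6.
From 14 via λ: add 3, 10.
λ-closure = {2, 3, 4, 6, 7, 9, 10, 11, 12, 14, 16, 17}, which has 12 states.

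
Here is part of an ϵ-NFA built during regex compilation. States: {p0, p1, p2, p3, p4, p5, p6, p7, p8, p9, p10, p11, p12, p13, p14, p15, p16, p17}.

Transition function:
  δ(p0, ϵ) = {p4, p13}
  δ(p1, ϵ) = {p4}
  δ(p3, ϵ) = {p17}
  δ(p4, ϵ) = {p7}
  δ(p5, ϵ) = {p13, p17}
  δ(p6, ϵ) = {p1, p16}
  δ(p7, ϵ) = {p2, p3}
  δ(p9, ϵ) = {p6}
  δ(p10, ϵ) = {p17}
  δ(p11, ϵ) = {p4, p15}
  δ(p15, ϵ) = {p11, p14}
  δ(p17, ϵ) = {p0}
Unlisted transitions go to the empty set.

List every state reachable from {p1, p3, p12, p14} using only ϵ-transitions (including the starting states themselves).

Start with {p1, p3, p12, p14}.
From p1 via ϵ: add p4.
From p3 via ϵ: add p17.
From p4 via ϵ: add p7.
From p17 via ϵ: add p0.
From p0 via ϵ: add p13.
From p7 via ϵ: add p2.
No new states can be added; the closed set is {p0, p1, p2, p3, p4, p7, p12, p13, p14, p17}.

{p0, p1, p2, p3, p4, p7, p12, p13, p14, p17}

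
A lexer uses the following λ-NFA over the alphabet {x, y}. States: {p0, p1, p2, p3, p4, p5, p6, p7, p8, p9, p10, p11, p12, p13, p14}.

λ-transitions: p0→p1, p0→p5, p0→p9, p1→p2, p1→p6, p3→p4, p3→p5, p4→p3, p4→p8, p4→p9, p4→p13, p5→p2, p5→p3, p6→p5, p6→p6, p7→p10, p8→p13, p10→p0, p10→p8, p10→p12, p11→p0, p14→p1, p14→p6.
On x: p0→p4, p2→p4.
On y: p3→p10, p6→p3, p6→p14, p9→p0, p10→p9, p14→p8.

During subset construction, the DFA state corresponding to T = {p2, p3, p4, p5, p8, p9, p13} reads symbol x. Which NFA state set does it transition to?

{p2, p3, p4, p5, p8, p9, p13}

p2 on x → {p4}.
No x-transition from p3, p4, p5, p8, p9, p13.
Union after reading x: {p4}.
Now take the λ-closure:
From p4 via λ: add p3, p8, p9, p13.
From p3 via λ: add p5.
From p5 via λ: add p2.
No new states can be added; the closed set is {p2, p3, p4, p5, p8, p9, p13}.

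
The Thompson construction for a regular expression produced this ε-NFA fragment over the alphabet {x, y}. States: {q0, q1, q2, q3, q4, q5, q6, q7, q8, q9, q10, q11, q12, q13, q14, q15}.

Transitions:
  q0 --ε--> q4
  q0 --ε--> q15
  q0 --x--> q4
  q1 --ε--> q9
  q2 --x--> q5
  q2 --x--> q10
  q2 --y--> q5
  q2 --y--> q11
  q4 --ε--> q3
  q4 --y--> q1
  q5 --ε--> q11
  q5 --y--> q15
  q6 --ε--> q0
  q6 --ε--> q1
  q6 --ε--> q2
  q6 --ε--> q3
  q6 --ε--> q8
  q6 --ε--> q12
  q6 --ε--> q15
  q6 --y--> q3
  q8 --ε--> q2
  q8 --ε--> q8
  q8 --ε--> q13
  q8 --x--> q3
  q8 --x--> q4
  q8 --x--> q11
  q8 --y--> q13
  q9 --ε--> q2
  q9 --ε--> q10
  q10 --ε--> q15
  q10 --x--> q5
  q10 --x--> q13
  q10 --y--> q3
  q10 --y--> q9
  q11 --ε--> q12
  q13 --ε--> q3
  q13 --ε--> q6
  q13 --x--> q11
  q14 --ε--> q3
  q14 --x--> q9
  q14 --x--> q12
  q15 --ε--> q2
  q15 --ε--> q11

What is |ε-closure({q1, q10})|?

Start with {q1, q10}.
From q1 via ε: add q9.
From q10 via ε: add q15.
From q9 via ε: add q2.
From q15 via ε: add q11.
From q11 via ε: add q12.
ε-closure = {q1, q2, q9, q10, q11, q12, q15}, which has 7 states.

7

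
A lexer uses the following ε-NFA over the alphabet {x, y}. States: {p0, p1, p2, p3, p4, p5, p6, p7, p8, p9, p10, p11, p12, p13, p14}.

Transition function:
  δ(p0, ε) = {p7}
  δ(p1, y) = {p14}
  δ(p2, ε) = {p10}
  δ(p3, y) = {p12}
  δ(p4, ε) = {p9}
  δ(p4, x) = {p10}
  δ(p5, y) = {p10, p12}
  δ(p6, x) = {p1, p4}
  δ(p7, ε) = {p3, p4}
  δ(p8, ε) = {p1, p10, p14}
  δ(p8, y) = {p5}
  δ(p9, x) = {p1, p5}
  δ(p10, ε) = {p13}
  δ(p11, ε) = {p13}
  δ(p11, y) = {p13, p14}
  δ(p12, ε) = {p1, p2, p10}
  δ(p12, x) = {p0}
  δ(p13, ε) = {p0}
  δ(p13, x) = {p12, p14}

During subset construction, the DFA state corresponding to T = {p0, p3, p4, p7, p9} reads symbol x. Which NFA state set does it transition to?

{p0, p1, p3, p4, p5, p7, p9, p10, p13}

p4 on x → {p10}.
p9 on x → {p1, p5}.
No x-transition from p0, p3, p7.
Union after reading x: {p1, p5, p10}.
Now take the ε-closure:
From p10 via ε: add p13.
From p13 via ε: add p0.
From p0 via ε: add p7.
From p7 via ε: add p3, p4.
From p4 via ε: add p9.
No new states can be added; the closed set is {p0, p1, p3, p4, p5, p7, p9, p10, p13}.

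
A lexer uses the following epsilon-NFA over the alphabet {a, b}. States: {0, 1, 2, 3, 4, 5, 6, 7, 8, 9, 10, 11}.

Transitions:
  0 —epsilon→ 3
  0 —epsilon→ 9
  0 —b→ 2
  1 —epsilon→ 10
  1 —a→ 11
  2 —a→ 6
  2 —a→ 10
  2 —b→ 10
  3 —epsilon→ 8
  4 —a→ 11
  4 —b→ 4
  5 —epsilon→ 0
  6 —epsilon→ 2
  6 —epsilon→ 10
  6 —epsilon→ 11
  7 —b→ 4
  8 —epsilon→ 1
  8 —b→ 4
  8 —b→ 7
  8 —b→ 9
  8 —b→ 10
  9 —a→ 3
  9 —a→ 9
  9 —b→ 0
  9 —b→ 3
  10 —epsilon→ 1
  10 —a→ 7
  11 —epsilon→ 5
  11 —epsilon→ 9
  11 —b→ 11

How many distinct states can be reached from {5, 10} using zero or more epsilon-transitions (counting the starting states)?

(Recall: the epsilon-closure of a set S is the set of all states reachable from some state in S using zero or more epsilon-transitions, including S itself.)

7

Start with {5, 10}.
From 5 via epsilon: add 0.
From 10 via epsilon: add 1.
From 0 via epsilon: add 3, 9.
From 3 via epsilon: add 8.
epsilon-closure = {0, 1, 3, 5, 8, 9, 10}, which has 7 states.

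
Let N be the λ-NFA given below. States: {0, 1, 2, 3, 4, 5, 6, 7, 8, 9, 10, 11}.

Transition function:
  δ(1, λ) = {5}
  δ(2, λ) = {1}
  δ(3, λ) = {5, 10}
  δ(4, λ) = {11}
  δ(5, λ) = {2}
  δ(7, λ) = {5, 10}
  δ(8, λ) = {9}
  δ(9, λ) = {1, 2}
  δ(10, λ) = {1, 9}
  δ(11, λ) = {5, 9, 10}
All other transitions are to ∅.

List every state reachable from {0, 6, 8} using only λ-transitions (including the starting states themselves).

{0, 1, 2, 5, 6, 8, 9}

Start with {0, 6, 8}.
From 8 via λ: add 9.
From 9 via λ: add 1, 2.
From 1 via λ: add 5.
No new states can be added; the closed set is {0, 1, 2, 5, 6, 8, 9}.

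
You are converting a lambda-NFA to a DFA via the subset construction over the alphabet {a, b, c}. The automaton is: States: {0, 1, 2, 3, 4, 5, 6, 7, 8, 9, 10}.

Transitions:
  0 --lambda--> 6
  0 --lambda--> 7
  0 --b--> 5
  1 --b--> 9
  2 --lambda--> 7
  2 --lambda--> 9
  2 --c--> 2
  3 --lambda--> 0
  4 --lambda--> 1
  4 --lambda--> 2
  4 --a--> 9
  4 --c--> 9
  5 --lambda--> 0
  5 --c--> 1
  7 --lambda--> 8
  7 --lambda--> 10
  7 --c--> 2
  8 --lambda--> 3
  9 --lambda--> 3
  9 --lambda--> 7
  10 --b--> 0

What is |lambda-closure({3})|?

Start with {3}.
From 3 via lambda: add 0.
From 0 via lambda: add 6, 7.
From 7 via lambda: add 8, 10.
lambda-closure = {0, 3, 6, 7, 8, 10}, which has 6 states.

6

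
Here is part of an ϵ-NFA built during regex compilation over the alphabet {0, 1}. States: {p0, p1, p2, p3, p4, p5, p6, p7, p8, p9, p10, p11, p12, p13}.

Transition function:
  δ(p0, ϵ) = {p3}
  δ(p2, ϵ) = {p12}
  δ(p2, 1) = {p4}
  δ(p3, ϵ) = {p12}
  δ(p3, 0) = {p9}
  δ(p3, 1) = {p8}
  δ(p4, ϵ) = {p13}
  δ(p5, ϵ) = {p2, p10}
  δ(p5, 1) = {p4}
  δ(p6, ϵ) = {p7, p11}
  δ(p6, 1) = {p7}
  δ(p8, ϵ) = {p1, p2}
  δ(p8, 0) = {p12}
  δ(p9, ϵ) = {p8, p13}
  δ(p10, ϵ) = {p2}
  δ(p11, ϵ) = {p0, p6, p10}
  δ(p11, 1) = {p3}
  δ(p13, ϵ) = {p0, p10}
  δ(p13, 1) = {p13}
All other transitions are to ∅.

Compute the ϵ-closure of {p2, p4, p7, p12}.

Start with {p2, p4, p7, p12}.
From p4 via ϵ: add p13.
From p13 via ϵ: add p0, p10.
From p0 via ϵ: add p3.
No new states can be added; the closed set is {p0, p2, p3, p4, p7, p10, p12, p13}.

{p0, p2, p3, p4, p7, p10, p12, p13}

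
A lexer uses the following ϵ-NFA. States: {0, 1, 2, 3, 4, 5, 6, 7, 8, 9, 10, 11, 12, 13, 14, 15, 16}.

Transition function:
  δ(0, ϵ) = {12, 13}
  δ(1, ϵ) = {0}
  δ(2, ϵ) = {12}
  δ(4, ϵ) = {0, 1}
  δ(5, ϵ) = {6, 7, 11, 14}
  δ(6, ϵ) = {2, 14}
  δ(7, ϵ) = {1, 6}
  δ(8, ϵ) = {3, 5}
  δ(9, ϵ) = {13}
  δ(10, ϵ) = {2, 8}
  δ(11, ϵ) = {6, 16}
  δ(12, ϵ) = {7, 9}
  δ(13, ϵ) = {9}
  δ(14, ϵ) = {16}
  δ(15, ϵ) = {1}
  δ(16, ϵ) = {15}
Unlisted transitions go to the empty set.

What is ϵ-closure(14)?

Start with {14}.
From 14 via ϵ: add 16.
From 16 via ϵ: add 15.
From 15 via ϵ: add 1.
From 1 via ϵ: add 0.
From 0 via ϵ: add 12, 13.
From 12 via ϵ: add 7, 9.
From 7 via ϵ: add 6.
From 6 via ϵ: add 2.
No new states can be added; the closed set is {0, 1, 2, 6, 7, 9, 12, 13, 14, 15, 16}.

{0, 1, 2, 6, 7, 9, 12, 13, 14, 15, 16}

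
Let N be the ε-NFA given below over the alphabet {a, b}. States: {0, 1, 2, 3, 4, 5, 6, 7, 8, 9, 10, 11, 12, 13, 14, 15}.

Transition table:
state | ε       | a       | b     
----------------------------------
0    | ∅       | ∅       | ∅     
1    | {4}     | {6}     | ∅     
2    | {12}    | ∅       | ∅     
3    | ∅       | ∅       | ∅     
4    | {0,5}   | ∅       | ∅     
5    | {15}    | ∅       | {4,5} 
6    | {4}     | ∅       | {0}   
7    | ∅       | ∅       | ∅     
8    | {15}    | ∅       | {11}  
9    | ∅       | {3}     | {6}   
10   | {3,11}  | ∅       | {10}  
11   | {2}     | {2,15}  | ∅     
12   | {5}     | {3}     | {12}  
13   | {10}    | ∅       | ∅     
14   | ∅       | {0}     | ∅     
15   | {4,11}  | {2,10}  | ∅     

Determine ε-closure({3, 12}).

Start with {3, 12}.
From 12 via ε: add 5.
From 5 via ε: add 15.
From 15 via ε: add 4, 11.
From 4 via ε: add 0.
From 11 via ε: add 2.
No new states can be added; the closed set is {0, 2, 3, 4, 5, 11, 12, 15}.

{0, 2, 3, 4, 5, 11, 12, 15}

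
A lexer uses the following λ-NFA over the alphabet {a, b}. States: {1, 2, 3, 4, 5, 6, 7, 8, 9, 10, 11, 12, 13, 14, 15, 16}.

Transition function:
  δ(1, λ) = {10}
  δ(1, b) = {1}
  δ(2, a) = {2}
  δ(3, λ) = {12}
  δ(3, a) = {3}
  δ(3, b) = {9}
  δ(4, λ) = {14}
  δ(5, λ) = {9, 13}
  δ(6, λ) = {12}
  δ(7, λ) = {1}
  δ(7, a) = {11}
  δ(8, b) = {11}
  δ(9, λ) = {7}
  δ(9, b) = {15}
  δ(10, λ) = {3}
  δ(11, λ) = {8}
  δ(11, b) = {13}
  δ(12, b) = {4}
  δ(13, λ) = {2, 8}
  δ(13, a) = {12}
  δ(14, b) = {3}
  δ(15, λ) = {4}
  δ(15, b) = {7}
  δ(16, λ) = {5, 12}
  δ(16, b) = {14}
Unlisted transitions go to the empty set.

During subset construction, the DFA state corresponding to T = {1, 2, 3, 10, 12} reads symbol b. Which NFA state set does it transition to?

{1, 3, 4, 7, 9, 10, 12, 14}

1 on b → {1}.
3 on b → {9}.
12 on b → {4}.
No b-transition from 2, 10.
Union after reading b: {1, 4, 9}.
Now take the λ-closure:
From 1 via λ: add 10.
From 4 via λ: add 14.
From 9 via λ: add 7.
From 10 via λ: add 3.
From 3 via λ: add 12.
No new states can be added; the closed set is {1, 3, 4, 7, 9, 10, 12, 14}.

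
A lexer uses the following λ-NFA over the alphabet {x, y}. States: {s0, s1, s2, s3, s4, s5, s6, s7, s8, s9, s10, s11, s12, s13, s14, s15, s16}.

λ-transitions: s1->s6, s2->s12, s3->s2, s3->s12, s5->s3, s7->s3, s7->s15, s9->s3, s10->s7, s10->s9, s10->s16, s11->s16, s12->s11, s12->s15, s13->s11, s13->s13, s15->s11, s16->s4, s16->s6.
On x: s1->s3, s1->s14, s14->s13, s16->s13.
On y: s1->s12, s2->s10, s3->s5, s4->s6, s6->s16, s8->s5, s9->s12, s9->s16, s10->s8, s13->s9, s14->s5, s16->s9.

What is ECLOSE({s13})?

{s4, s6, s11, s13, s16}

Start with {s13}.
From s13 via λ: add s11.
From s11 via λ: add s16.
From s16 via λ: add s4, s6.
No new states can be added; the closed set is {s4, s6, s11, s13, s16}.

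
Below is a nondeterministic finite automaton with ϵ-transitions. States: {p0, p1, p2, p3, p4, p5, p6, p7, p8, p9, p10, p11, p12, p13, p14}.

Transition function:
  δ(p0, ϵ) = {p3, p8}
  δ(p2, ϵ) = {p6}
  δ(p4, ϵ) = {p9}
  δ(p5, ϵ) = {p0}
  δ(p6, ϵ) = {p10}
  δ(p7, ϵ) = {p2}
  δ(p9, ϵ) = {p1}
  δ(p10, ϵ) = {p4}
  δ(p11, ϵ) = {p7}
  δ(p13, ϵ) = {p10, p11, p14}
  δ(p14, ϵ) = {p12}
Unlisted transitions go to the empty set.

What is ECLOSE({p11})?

Start with {p11}.
From p11 via ϵ: add p7.
From p7 via ϵ: add p2.
From p2 via ϵ: add p6.
From p6 via ϵ: add p10.
From p10 via ϵ: add p4.
From p4 via ϵ: add p9.
From p9 via ϵ: add p1.
No new states can be added; the closed set is {p1, p2, p4, p6, p7, p9, p10, p11}.

{p1, p2, p4, p6, p7, p9, p10, p11}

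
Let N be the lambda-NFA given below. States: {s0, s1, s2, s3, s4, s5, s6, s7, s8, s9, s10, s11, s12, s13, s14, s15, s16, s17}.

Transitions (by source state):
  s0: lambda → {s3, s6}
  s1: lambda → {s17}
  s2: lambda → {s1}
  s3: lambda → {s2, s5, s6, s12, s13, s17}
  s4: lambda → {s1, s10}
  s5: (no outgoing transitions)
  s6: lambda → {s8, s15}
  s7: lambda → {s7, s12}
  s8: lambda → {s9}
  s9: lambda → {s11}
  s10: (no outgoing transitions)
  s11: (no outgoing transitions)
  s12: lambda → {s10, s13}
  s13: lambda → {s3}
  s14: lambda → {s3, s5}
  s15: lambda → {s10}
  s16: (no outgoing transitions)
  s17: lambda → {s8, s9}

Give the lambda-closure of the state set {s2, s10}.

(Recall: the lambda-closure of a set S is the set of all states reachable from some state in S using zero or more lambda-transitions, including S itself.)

{s1, s2, s8, s9, s10, s11, s17}

Start with {s2, s10}.
From s2 via lambda: add s1.
From s1 via lambda: add s17.
From s17 via lambda: add s8, s9.
From s9 via lambda: add s11.
No new states can be added; the closed set is {s1, s2, s8, s9, s10, s11, s17}.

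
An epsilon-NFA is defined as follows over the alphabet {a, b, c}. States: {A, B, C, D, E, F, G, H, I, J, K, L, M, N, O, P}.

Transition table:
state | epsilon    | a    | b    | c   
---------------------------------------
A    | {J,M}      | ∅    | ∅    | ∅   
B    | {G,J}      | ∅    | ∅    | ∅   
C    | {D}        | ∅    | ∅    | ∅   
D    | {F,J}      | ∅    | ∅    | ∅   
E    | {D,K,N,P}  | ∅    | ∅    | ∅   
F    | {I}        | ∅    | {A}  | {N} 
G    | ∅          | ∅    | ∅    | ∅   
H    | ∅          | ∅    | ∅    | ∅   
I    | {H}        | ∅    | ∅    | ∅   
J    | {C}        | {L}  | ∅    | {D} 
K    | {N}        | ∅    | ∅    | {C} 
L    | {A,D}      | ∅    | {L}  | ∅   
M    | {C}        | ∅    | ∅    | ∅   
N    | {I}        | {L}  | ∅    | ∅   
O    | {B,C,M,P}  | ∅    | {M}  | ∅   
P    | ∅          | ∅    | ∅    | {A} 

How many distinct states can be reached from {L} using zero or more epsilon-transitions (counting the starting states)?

Start with {L}.
From L via epsilon: add A, D.
From A via epsilon: add J, M.
From D via epsilon: add F.
From F via epsilon: add I.
From J via epsilon: add C.
From I via epsilon: add H.
epsilon-closure = {A, C, D, F, H, I, J, L, M}, which has 9 states.

9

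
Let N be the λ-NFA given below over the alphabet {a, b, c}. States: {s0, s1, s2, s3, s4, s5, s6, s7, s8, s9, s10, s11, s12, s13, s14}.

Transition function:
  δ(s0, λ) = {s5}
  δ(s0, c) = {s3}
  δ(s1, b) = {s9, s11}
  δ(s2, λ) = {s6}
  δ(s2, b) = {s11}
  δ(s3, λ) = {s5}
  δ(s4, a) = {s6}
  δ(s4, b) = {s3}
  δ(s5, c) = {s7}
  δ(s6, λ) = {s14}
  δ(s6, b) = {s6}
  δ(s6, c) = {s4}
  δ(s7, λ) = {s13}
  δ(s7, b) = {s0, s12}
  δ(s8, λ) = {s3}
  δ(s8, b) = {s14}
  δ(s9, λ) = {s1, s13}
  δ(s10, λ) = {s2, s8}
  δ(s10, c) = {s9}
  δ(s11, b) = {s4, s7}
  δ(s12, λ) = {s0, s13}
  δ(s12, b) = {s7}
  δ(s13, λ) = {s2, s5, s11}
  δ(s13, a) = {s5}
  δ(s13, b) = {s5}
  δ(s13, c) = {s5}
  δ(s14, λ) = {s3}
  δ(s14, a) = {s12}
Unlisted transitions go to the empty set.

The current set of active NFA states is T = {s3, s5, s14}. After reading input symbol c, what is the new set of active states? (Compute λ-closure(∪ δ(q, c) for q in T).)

{s2, s3, s5, s6, s7, s11, s13, s14}

s5 on c → {s7}.
No c-transition from s3, s14.
Union after reading c: {s7}.
Now take the λ-closure:
From s7 via λ: add s13.
From s13 via λ: add s2, s5, s11.
From s2 via λ: add s6.
From s6 via λ: add s14.
From s14 via λ: add s3.
No new states can be added; the closed set is {s2, s3, s5, s6, s7, s11, s13, s14}.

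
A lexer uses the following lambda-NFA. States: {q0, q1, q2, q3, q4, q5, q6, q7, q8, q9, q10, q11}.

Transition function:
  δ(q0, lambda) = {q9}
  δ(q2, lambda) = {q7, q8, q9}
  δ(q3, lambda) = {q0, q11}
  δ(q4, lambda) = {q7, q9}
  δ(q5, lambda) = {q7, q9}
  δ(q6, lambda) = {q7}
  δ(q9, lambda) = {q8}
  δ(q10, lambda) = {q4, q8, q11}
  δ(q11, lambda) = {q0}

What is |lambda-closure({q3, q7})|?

Start with {q3, q7}.
From q3 via lambda: add q0, q11.
From q0 via lambda: add q9.
From q9 via lambda: add q8.
lambda-closure = {q0, q3, q7, q8, q9, q11}, which has 6 states.

6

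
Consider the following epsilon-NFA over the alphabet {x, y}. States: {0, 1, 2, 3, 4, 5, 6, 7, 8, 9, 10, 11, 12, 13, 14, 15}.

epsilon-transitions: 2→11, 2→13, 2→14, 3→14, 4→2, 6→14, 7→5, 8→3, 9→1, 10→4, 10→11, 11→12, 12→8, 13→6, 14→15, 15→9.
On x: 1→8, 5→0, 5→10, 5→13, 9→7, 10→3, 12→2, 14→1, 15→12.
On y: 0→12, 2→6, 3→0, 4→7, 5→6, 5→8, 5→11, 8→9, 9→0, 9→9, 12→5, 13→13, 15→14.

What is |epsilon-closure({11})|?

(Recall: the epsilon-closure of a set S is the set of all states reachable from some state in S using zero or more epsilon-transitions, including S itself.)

Start with {11}.
From 11 via epsilon: add 12.
From 12 via epsilon: add 8.
From 8 via epsilon: add 3.
From 3 via epsilon: add 14.
From 14 via epsilon: add 15.
From 15 via epsilon: add 9.
From 9 via epsilon: add 1.
epsilon-closure = {1, 3, 8, 9, 11, 12, 14, 15}, which has 8 states.

8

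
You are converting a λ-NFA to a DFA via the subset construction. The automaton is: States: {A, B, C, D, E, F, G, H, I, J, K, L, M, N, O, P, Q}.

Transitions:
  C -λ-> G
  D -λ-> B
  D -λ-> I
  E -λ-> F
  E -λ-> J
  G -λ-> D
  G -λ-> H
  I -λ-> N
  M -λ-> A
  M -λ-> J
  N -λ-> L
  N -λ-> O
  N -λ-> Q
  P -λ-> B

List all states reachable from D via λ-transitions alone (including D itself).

Start with {D}.
From D via λ: add B, I.
From I via λ: add N.
From N via λ: add L, O, Q.
No new states can be added; the closed set is {B, D, I, L, N, O, Q}.

{B, D, I, L, N, O, Q}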